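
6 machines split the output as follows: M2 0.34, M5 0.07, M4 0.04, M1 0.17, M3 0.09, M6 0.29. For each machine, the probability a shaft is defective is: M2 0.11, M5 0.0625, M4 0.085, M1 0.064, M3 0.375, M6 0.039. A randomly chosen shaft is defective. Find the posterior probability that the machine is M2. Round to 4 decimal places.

0.3699

By Bayes' rule, posterior ∝ prior × likelihood:
  M2: 0.34 × 0.11 = 0.0374
  M5: 0.07 × 0.0625 = 0.004375
  M4: 0.04 × 0.085 = 0.0034
  M1: 0.17 × 0.064 = 0.01088
  M3: 0.09 × 0.375 = 0.03375
  M6: 0.29 × 0.039 = 0.01131
Normalizing constant = 0.101115.
P(M2 | evidence) = 0.0374 / 0.101115 ≈ 0.3699.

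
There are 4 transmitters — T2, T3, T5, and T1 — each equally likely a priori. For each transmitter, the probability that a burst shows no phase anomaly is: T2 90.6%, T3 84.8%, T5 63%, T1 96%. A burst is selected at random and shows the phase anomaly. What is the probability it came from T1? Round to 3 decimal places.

0.061

Taking complements, P(anomaly | each) = T2 0.094, T3 0.152, T5 0.37, T1 0.04.
With a uniform prior (1/4 each), posterior ∝ likelihood:
  T2: 0.094
  T3: 0.152
  T5: 0.37
  T1: 0.04
Total = 0.656.
P(T1 | evidence) = 0.04 / 0.656 ≈ 0.061.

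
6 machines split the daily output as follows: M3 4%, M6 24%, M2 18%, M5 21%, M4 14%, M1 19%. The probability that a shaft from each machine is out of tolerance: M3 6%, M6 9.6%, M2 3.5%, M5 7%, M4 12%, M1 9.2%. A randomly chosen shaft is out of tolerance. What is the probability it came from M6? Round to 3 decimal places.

0.285

By Bayes' rule, posterior ∝ prior × likelihood:
  M3: 0.04 × 0.06 = 0.0024
  M6: 0.24 × 0.096 = 0.02304
  M2: 0.18 × 0.035 = 0.0063
  M5: 0.21 × 0.07 = 0.0147
  M4: 0.14 × 0.12 = 0.0168
  M1: 0.19 × 0.092 = 0.01748
Normalizing constant = 0.08072.
P(M6 | evidence) = 0.02304 / 0.08072 ≈ 0.285.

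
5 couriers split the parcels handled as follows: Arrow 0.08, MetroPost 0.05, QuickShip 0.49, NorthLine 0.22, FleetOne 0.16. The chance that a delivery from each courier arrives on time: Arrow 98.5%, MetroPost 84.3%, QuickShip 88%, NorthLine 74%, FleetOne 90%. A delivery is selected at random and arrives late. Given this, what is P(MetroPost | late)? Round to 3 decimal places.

Taking complements, P(late | each) = Arrow 0.015, MetroPost 0.157, QuickShip 0.12, NorthLine 0.26, FleetOne 0.1.
Prior × likelihood for each hypothesis:
  Arrow: 0.08 × 0.015 = 0.0012
  MetroPost: 0.05 × 0.157 = 0.00785
  QuickShip: 0.49 × 0.12 = 0.0588
  NorthLine: 0.22 × 0.26 = 0.0572
  FleetOne: 0.16 × 0.1 = 0.016
Total = 0.14105.
P(MetroPost | evidence) = 0.00785 / 0.14105 ≈ 0.056.

0.056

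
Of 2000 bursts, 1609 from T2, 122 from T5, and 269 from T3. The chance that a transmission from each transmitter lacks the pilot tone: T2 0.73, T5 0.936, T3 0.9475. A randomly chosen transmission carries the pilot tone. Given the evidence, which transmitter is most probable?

Taking complements, P(pilot | each) = T2 0.27, T5 0.064, T3 0.0525.
Compute prior × likelihood for every hypothesis:
  T2: 0.8045 × 0.27 = 0.217215
  T5: 0.061 × 0.064 = 0.003904
  T3: 0.1345 × 0.0525 = 0.00706125
Normalizing constant = 0.22818025.
Largest term belongs to T2, so T2 is most probable.

T2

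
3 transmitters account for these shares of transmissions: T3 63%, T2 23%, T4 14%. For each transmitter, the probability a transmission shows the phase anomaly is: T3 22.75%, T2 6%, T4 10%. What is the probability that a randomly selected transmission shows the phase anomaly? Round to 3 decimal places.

Unnormalized posteriors (prior × likelihood):
  T3: 0.63 × 0.2275 = 0.143325
  T2: 0.23 × 0.06 = 0.0138
  T4: 0.14 × 0.1 = 0.014
P(anomaly) = 0.143325 + 0.0138 + 0.014 = 0.171125 → 0.171.

0.171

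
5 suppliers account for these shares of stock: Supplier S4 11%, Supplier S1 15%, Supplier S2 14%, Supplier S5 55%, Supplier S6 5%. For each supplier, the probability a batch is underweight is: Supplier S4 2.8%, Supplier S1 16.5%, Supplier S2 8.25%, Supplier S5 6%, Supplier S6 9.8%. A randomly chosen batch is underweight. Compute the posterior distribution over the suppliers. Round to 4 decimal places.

Unnormalized posteriors (prior × likelihood):
  Supplier S4: 0.11 × 0.028 = 0.00308
  Supplier S1: 0.15 × 0.165 = 0.02475
  Supplier S2: 0.14 × 0.0825 = 0.01155
  Supplier S5: 0.55 × 0.06 = 0.033
  Supplier S6: 0.05 × 0.098 = 0.0049
Sum = 0.07728.
P(Supplier S4 | underweight) = 0.00308/0.07728 ≈ 0.0399
P(Supplier S1 | underweight) = 0.02475/0.07728 ≈ 0.3203
P(Supplier S2 | underweight) = 0.01155/0.07728 ≈ 0.1495
P(Supplier S5 | underweight) = 0.033/0.07728 ≈ 0.4270
P(Supplier S6 | underweight) = 0.0049/0.07728 ≈ 0.0634
(Check: 0.0399+0.3203+0.1495+0.4270+0.0634 = 1.0001.)

Supplier S4 0.0399, Supplier S1 0.3203, Supplier S2 0.1495, Supplier S5 0.4270, Supplier S6 0.0634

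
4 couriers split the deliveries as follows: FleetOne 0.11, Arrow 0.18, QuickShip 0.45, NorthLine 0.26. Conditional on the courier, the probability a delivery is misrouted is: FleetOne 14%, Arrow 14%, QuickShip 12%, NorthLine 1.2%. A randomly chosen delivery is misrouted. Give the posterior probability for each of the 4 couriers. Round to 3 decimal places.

FleetOne 0.158, Arrow 0.258, QuickShip 0.553, NorthLine 0.032

Unnormalized posteriors (prior × likelihood):
  FleetOne: 0.11 × 0.14 = 0.0154
  Arrow: 0.18 × 0.14 = 0.0252
  QuickShip: 0.45 × 0.12 = 0.054
  NorthLine: 0.26 × 0.012 = 0.00312
Total = 0.09772.
P(FleetOne | misrouted) = 0.0154/0.09772 ≈ 0.158
P(Arrow | misrouted) = 0.0252/0.09772 ≈ 0.258
P(QuickShip | misrouted) = 0.054/0.09772 ≈ 0.553
P(NorthLine | misrouted) = 0.00312/0.09772 ≈ 0.032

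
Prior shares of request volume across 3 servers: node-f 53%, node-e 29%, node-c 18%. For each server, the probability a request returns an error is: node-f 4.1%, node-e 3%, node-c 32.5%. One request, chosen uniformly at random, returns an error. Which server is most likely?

node-c

By Bayes' rule, posterior ∝ prior × likelihood:
  node-f: 0.53 × 0.041 = 0.02173
  node-e: 0.29 × 0.03 = 0.0087
  node-c: 0.18 × 0.325 = 0.0585
Total = 0.08893.
Largest term belongs to node-c, so node-c is most probable.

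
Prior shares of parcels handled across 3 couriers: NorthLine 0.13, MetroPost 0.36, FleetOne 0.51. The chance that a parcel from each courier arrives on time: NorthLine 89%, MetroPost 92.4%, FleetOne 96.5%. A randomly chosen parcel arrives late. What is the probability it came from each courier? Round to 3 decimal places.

NorthLine 0.240, MetroPost 0.460, FleetOne 0.300

Taking complements, P(late | each) = NorthLine 0.11, MetroPost 0.076, FleetOne 0.035.
By Bayes' rule, posterior ∝ prior × likelihood:
  NorthLine: 0.13 × 0.11 = 0.0143
  MetroPost: 0.36 × 0.076 = 0.02736
  FleetOne: 0.51 × 0.035 = 0.01785
Sum = 0.05951.
P(NorthLine | late) = 0.0143/0.05951 ≈ 0.240
P(MetroPost | late) = 0.02736/0.05951 ≈ 0.460
P(FleetOne | late) = 0.01785/0.05951 ≈ 0.300
(Check: 0.240+0.460+0.300 = 1.000.)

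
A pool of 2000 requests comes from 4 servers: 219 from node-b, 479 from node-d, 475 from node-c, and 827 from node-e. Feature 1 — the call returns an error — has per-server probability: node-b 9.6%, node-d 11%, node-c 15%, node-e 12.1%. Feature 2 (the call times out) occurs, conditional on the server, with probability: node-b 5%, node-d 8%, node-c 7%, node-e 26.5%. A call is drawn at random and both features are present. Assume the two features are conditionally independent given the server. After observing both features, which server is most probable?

node-e

Prior × likelihood for each hypothesis:
  node-b: 0.1095 × 0.096 × 0.05 = 0.0005256
  node-d: 0.2395 × 0.11 × 0.08 = 0.0021076
  node-c: 0.2375 × 0.15 × 0.07 = 0.00249375
  node-e: 0.4135 × 0.121 × 0.265 = 0.0132588775
Total = 0.0183858275.
Largest term belongs to node-e, so node-e is most probable.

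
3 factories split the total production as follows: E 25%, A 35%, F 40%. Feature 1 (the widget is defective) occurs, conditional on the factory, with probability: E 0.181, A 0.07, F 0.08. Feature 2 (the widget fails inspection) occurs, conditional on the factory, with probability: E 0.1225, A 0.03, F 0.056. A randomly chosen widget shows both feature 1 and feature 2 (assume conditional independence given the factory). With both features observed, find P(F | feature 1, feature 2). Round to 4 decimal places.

0.2221

Compute prior × likelihood for every hypothesis:
  E: 0.25 × 0.181 × 0.1225 = 0.005543125
  A: 0.35 × 0.07 × 0.03 = 0.000735
  F: 0.4 × 0.08 × 0.056 = 0.001792
Total = 0.008070125.
P(F | evidence) = 0.001792 / 0.008070125 ≈ 0.2221.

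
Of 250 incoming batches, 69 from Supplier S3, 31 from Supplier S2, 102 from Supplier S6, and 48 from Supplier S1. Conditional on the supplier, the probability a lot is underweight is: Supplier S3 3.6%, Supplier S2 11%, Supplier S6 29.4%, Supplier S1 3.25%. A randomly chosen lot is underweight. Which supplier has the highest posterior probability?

Compute prior × likelihood for every hypothesis:
  Supplier S3: 0.276 × 0.036 = 0.009936
  Supplier S2: 0.124 × 0.11 = 0.01364
  Supplier S6: 0.408 × 0.294 = 0.119952
  Supplier S1: 0.192 × 0.0325 = 0.00624
Total = 0.149768.
Largest term belongs to Supplier S6, so Supplier S6 is most probable.

Supplier S6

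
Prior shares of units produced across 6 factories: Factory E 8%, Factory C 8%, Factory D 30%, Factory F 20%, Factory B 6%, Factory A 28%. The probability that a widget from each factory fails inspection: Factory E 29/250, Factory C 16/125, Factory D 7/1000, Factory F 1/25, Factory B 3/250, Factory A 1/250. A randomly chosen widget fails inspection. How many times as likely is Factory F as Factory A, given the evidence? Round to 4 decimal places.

7.1429

By Bayes' rule, posterior ∝ prior × likelihood:
  Factory E: 0.08 × 0.116 = 0.00928
  Factory C: 0.08 × 0.128 = 0.01024
  Factory D: 0.3 × 0.007 = 0.0021
  Factory F: 0.2 × 0.04 = 0.008
  Factory B: 0.06 × 0.012 = 0.00072
  Factory A: 0.28 × 0.004 = 0.00112
Normalizing constant = 0.03146.
The ratio is 0.008 / 0.00112 (the normalizer cancels) = 7.1429.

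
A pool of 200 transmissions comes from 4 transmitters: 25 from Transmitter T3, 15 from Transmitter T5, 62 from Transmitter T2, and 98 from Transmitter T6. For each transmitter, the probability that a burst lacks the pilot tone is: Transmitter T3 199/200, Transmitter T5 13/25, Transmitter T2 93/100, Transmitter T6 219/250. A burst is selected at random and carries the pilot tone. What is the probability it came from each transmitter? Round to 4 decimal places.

Transmitter T3 0.0052, Transmitter T5 0.3023, Transmitter T2 0.1822, Transmitter T6 0.5102

Taking complements, P(pilot | each) = Transmitter T3 0.005, Transmitter T5 0.48, Transmitter T2 0.07, Transmitter T6 0.124.
Unnormalized posteriors (prior × likelihood):
  Transmitter T3: 0.125 × 0.005 = 0.000625
  Transmitter T5: 0.075 × 0.48 = 0.036
  Transmitter T2: 0.31 × 0.07 = 0.0217
  Transmitter T6: 0.49 × 0.124 = 0.06076
Total = 0.119085.
P(Transmitter T3 | pilot) = 0.000625/0.119085 ≈ 0.0052
P(Transmitter T5 | pilot) = 0.036/0.119085 ≈ 0.3023
P(Transmitter T2 | pilot) = 0.0217/0.119085 ≈ 0.1822
P(Transmitter T6 | pilot) = 0.06076/0.119085 ≈ 0.5102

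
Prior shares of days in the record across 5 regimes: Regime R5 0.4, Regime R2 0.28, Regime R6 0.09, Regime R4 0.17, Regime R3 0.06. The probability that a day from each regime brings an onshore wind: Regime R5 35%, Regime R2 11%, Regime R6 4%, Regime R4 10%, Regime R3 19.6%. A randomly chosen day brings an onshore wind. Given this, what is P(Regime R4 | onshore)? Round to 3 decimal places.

Unnormalized posteriors (prior × likelihood):
  Regime R5: 0.4 × 0.35 = 0.14
  Regime R2: 0.28 × 0.11 = 0.0308
  Regime R6: 0.09 × 0.04 = 0.0036
  Regime R4: 0.17 × 0.1 = 0.017
  Regime R3: 0.06 × 0.196 = 0.01176
Normalizing constant = 0.20316.
P(Regime R4 | evidence) = 0.017 / 0.20316 ≈ 0.084.

0.084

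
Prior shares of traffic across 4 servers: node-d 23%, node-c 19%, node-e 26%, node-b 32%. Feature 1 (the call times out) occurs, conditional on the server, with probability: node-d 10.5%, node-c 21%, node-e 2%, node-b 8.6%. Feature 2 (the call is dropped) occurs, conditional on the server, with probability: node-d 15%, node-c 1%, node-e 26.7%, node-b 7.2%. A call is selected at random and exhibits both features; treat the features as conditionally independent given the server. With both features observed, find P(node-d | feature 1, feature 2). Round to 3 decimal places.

0.490

Compute prior × likelihood for every hypothesis:
  node-d: 0.23 × 0.105 × 0.15 = 0.0036225
  node-c: 0.19 × 0.21 × 0.01 = 0.000399
  node-e: 0.26 × 0.02 × 0.267 = 0.0013884
  node-b: 0.32 × 0.086 × 0.072 = 0.00198144
Sum = 0.00739134.
P(node-d | evidence) = 0.0036225 / 0.00739134 ≈ 0.490.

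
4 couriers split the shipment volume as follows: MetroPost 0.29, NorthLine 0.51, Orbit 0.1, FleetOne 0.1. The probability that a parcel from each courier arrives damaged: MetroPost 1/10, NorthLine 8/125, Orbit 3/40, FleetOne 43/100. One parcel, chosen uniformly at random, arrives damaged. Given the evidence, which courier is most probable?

FleetOne

Prior × likelihood for each hypothesis:
  MetroPost: 0.29 × 0.1 = 0.029
  NorthLine: 0.51 × 0.064 = 0.03264
  Orbit: 0.1 × 0.075 = 0.0075
  FleetOne: 0.1 × 0.43 = 0.043
Total = 0.11214.
Largest term belongs to FleetOne, so FleetOne is most probable.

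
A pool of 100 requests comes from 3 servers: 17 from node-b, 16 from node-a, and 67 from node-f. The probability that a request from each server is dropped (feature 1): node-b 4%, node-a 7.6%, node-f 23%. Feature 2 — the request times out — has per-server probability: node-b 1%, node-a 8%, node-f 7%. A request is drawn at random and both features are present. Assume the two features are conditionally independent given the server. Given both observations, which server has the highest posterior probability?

By Bayes' rule, posterior ∝ prior × likelihood:
  node-b: 0.17 × 0.04 × 0.01 = 0.000068
  node-a: 0.16 × 0.076 × 0.08 = 0.0009728
  node-f: 0.67 × 0.23 × 0.07 = 0.010787
Normalizing constant = 0.0118278.
Largest term belongs to node-f, so node-f is most probable.

node-f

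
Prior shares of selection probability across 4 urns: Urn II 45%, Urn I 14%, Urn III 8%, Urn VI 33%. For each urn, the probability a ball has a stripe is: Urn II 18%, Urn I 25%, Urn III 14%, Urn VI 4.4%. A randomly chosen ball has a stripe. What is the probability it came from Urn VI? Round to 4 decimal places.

0.1025

Unnormalized posteriors (prior × likelihood):
  Urn II: 0.45 × 0.18 = 0.081
  Urn I: 0.14 × 0.25 = 0.035
  Urn III: 0.08 × 0.14 = 0.0112
  Urn VI: 0.33 × 0.044 = 0.01452
Total = 0.14172.
P(Urn VI | evidence) = 0.01452 / 0.14172 ≈ 0.1025.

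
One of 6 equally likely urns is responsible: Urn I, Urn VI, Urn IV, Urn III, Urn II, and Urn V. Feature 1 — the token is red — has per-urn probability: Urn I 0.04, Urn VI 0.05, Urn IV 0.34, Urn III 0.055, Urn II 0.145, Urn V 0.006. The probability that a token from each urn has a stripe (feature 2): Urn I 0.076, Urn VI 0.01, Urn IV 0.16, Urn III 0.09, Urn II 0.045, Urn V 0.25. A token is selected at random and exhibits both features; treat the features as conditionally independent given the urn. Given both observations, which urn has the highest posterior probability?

Urn IV

Since the prior is uniform, the posterior is proportional to the likelihood:
  Urn I: 0.04 × 0.076 = 0.00304
  Urn VI: 0.05 × 0.01 = 0.0005
  Urn IV: 0.34 × 0.16 = 0.0544
  Urn III: 0.055 × 0.09 = 0.00495
  Urn II: 0.145 × 0.045 = 0.006525
  Urn V: 0.006 × 0.25 = 0.0015
Sum = 0.070915.
Largest term belongs to Urn IV, so Urn IV is most probable.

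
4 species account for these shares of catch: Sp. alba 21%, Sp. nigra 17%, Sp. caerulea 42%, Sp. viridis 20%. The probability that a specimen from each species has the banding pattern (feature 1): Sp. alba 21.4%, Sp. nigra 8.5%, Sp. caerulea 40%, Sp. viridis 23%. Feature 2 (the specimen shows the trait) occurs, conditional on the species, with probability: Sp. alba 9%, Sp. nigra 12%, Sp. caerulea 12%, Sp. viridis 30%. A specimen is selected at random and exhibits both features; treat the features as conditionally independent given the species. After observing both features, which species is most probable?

Sp. caerulea

By Bayes' rule, posterior ∝ prior × likelihood:
  Sp. alba: 0.21 × 0.214 × 0.09 = 0.0040446
  Sp. nigra: 0.17 × 0.085 × 0.12 = 0.001734
  Sp. caerulea: 0.42 × 0.4 × 0.12 = 0.02016
  Sp. viridis: 0.2 × 0.23 × 0.3 = 0.0138
Sum = 0.0397386.
Largest term belongs to Sp. caerulea, so Sp. caerulea is most probable.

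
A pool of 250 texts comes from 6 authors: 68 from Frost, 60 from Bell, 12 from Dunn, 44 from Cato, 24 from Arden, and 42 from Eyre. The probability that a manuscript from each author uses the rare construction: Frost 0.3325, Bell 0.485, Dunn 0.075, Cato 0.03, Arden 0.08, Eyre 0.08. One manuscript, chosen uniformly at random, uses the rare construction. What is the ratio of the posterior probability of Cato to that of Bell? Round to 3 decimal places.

0.045

Prior × likelihood for each hypothesis:
  Frost: 0.272 × 0.3325 = 0.09044
  Bell: 0.24 × 0.485 = 0.1164
  Dunn: 0.048 × 0.075 = 0.0036
  Cato: 0.176 × 0.03 = 0.00528
  Arden: 0.096 × 0.08 = 0.00768
  Eyre: 0.168 × 0.08 = 0.01344
Normalizing constant = 0.23684.
The ratio is 0.00528 / 0.1164 (the normalizer cancels) = 0.045.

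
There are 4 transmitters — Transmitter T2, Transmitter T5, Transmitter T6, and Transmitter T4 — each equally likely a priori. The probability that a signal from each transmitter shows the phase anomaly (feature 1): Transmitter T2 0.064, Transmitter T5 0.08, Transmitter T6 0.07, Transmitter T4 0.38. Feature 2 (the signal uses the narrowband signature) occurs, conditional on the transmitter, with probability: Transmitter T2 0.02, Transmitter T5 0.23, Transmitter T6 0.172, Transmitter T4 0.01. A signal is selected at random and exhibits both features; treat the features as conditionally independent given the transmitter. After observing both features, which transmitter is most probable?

Since the prior is uniform, the posterior is proportional to the likelihood:
  Transmitter T2: 0.064 × 0.02 = 0.00128
  Transmitter T5: 0.08 × 0.23 = 0.0184
  Transmitter T6: 0.07 × 0.172 = 0.01204
  Transmitter T4: 0.38 × 0.01 = 0.0038
Normalizing constant = 0.03552.
Largest term belongs to Transmitter T5, so Transmitter T5 is most probable.

Transmitter T5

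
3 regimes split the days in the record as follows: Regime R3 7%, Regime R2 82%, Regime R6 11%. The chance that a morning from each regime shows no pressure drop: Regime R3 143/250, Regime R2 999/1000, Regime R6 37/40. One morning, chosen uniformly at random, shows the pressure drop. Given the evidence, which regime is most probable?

Taking complements, P(drop | each) = Regime R3 0.428, Regime R2 0.001, Regime R6 0.075.
Prior × likelihood for each hypothesis:
  Regime R3: 0.07 × 0.428 = 0.02996
  Regime R2: 0.82 × 0.001 = 0.00082
  Regime R6: 0.11 × 0.075 = 0.00825
Sum = 0.03903.
Largest term belongs to Regime R3, so Regime R3 is most probable.

Regime R3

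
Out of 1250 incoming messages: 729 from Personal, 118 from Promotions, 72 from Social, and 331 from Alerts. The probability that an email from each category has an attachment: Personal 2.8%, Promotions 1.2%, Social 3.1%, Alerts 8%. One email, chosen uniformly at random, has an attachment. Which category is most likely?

Alerts

Unnormalized posteriors (prior × likelihood):
  Personal: 0.5832 × 0.028 = 0.0163296
  Promotions: 0.0944 × 0.012 = 0.0011328
  Social: 0.0576 × 0.031 = 0.0017856
  Alerts: 0.2648 × 0.08 = 0.021184
Sum = 0.040432.
Largest term belongs to Alerts, so Alerts is most probable.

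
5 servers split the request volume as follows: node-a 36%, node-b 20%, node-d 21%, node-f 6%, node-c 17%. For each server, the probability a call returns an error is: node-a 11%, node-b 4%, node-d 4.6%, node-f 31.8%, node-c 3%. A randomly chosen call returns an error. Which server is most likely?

Prior × likelihood for each hypothesis:
  node-a: 0.36 × 0.11 = 0.0396
  node-b: 0.2 × 0.04 = 0.008
  node-d: 0.21 × 0.046 = 0.00966
  node-f: 0.06 × 0.318 = 0.01908
  node-c: 0.17 × 0.03 = 0.0051
Total = 0.08144.
Largest term belongs to node-a, so node-a is most probable.

node-a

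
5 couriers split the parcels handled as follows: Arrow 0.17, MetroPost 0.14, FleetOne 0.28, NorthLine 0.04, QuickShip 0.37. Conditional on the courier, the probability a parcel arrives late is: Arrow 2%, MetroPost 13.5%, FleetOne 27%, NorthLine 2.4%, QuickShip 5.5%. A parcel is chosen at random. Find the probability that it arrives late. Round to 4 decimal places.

0.1192

Prior × likelihood for each hypothesis:
  Arrow: 0.17 × 0.02 = 0.0034
  MetroPost: 0.14 × 0.135 = 0.0189
  FleetOne: 0.28 × 0.27 = 0.0756
  NorthLine: 0.04 × 0.024 = 0.00096
  QuickShip: 0.37 × 0.055 = 0.02035
P(late) = 0.0034 + 0.0189 + 0.0756 + 0.00096 + 0.02035 = 0.11921 → 0.1192.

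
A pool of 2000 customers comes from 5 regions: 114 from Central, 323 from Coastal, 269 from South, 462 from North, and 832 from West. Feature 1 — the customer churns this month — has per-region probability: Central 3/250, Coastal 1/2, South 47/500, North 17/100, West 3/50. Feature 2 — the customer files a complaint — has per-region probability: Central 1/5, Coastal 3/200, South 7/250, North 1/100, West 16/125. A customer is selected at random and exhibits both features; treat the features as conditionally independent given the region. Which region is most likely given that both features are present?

Prior × likelihood for each hypothesis:
  Central: 0.057 × 0.012 × 0.2 = 0.0001368
  Coastal: 0.1615 × 0.5 × 0.015 = 0.00121125
  South: 0.1345 × 0.094 × 0.028 = 0.000354004
  North: 0.231 × 0.17 × 0.01 = 0.0003927
  West: 0.416 × 0.06 × 0.128 = 0.00319488
Normalizing constant = 0.005289634.
Largest term belongs to West, so West is most probable.

West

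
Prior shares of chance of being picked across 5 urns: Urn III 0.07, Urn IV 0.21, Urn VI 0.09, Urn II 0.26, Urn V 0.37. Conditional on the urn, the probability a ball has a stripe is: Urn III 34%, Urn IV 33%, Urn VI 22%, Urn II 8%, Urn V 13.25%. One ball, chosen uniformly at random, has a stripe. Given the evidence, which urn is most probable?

Compute prior × likelihood for every hypothesis:
  Urn III: 0.07 × 0.34 = 0.0238
  Urn IV: 0.21 × 0.33 = 0.0693
  Urn VI: 0.09 × 0.22 = 0.0198
  Urn II: 0.26 × 0.08 = 0.0208
  Urn V: 0.37 × 0.1325 = 0.049025
Total = 0.182725.
Largest term belongs to Urn IV, so Urn IV is most probable.

Urn IV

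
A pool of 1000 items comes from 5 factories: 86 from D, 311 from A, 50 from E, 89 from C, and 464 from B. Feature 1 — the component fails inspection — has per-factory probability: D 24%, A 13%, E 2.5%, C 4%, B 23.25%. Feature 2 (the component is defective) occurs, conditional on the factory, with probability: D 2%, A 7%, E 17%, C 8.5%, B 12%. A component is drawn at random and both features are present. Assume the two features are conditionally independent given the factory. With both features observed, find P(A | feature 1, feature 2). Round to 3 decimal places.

0.169

Prior × likelihood for each hypothesis:
  D: 0.086 × 0.24 × 0.02 = 0.0004128
  A: 0.311 × 0.13 × 0.07 = 0.0028301
  E: 0.05 × 0.025 × 0.17 = 0.0002125
  C: 0.089 × 0.04 × 0.085 = 0.0003026
  B: 0.464 × 0.2325 × 0.12 = 0.0129456
Normalizing constant = 0.0167036.
P(A | evidence) = 0.0028301 / 0.0167036 ≈ 0.169.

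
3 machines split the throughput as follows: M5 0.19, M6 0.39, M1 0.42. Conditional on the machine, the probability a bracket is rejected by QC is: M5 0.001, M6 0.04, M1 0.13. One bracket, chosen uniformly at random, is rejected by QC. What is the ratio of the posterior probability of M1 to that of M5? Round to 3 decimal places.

Unnormalized posteriors (prior × likelihood):
  M5: 0.19 × 0.001 = 0.00019
  M6: 0.39 × 0.04 = 0.0156
  M1: 0.42 × 0.13 = 0.0546
Total = 0.07039.
The ratio is 0.0546 / 0.00019 (the normalizer cancels) = 287.368.

287.368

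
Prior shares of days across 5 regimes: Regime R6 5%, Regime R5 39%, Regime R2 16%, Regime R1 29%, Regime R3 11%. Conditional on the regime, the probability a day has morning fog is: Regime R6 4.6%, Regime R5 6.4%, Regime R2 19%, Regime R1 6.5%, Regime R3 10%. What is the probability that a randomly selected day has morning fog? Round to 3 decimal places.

0.088

By Bayes' rule, posterior ∝ prior × likelihood:
  Regime R6: 0.05 × 0.046 = 0.0023
  Regime R5: 0.39 × 0.064 = 0.02496
  Regime R2: 0.16 × 0.19 = 0.0304
  Regime R1: 0.29 × 0.065 = 0.01885
  Regime R3: 0.11 × 0.1 = 0.011
P(fog) = 0.0023 + 0.02496 + 0.0304 + 0.01885 + 0.011 = 0.08751 → 0.088.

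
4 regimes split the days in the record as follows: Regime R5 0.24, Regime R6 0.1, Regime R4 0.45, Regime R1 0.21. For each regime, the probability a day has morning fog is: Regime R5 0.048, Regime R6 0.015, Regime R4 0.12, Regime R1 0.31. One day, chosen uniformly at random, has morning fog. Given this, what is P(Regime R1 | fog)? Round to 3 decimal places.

By Bayes' rule, posterior ∝ prior × likelihood:
  Regime R5: 0.24 × 0.048 = 0.01152
  Regime R6: 0.1 × 0.015 = 0.0015
  Regime R4: 0.45 × 0.12 = 0.054
  Regime R1: 0.21 × 0.31 = 0.0651
Total = 0.13212.
P(Regime R1 | evidence) = 0.0651 / 0.13212 ≈ 0.493.

0.493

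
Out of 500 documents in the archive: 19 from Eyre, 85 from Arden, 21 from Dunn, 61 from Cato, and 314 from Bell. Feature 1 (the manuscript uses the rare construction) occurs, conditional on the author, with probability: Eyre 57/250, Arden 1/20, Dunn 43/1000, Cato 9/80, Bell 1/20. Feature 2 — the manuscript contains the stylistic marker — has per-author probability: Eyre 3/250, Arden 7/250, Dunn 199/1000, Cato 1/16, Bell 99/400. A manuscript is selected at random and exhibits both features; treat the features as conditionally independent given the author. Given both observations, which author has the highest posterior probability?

Bell

Unnormalized posteriors (prior × likelihood):
  Eyre: 0.038 × 0.228 × 0.012 = 0.000103968
  Arden: 0.17 × 0.05 × 0.028 = 0.000238
  Dunn: 0.042 × 0.043 × 0.199 = 0.000359394
  Cato: 0.122 × 0.1125 × 0.0625 = 0.0008578125
  Bell: 0.628 × 0.05 × 0.2475 = 0.0077715
Total = 0.0093306745.
Largest term belongs to Bell, so Bell is most probable.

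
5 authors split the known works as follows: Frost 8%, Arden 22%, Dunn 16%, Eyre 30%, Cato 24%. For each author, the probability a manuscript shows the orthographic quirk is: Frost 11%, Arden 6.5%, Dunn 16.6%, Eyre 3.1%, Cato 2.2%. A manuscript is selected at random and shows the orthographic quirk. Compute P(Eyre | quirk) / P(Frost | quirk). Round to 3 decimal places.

By Bayes' rule, posterior ∝ prior × likelihood:
  Frost: 0.08 × 0.11 = 0.0088
  Arden: 0.22 × 0.065 = 0.0143
  Dunn: 0.16 × 0.166 = 0.02656
  Eyre: 0.3 × 0.031 = 0.0093
  Cato: 0.24 × 0.022 = 0.00528
Sum = 0.06424.
The ratio is 0.0093 / 0.0088 (the normalizer cancels) = 1.057.

1.057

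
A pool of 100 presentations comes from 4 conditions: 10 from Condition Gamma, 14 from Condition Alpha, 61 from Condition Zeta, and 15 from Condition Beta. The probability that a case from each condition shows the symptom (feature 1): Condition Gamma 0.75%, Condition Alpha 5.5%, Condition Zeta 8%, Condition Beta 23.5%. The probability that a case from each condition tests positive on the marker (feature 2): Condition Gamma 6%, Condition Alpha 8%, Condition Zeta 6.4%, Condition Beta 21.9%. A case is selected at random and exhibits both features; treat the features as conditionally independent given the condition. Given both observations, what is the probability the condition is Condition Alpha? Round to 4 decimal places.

By Bayes' rule, posterior ∝ prior × likelihood:
  Condition Gamma: 0.1 × 0.0075 × 0.06 = 0.000045
  Condition Alpha: 0.14 × 0.055 × 0.08 = 0.000616
  Condition Zeta: 0.61 × 0.08 × 0.064 = 0.0031232
  Condition Beta: 0.15 × 0.235 × 0.219 = 0.00771975
Total = 0.01150395.
P(Condition Alpha | evidence) = 0.000616 / 0.01150395 ≈ 0.0535.

0.0535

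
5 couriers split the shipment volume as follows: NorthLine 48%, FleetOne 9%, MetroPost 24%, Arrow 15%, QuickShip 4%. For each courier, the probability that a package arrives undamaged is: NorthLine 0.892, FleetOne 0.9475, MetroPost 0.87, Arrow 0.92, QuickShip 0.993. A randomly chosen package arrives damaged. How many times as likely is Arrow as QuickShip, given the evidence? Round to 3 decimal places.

42.857

Taking complements, P(damaged | each) = NorthLine 0.108, FleetOne 0.0525, MetroPost 0.13, Arrow 0.08, QuickShip 0.007.
Prior × likelihood for each hypothesis:
  NorthLine: 0.48 × 0.108 = 0.05184
  FleetOne: 0.09 × 0.0525 = 0.004725
  MetroPost: 0.24 × 0.13 = 0.0312
  Arrow: 0.15 × 0.08 = 0.012
  QuickShip: 0.04 × 0.007 = 0.00028
Sum = 0.100045.
The ratio is 0.012 / 0.00028 (the normalizer cancels) = 42.857.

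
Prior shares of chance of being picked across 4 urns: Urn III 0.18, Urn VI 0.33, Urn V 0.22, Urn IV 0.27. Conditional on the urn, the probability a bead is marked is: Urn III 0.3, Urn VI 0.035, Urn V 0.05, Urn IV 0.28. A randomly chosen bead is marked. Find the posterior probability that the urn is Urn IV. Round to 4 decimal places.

By Bayes' rule, posterior ∝ prior × likelihood:
  Urn III: 0.18 × 0.3 = 0.054
  Urn VI: 0.33 × 0.035 = 0.01155
  Urn V: 0.22 × 0.05 = 0.011
  Urn IV: 0.27 × 0.28 = 0.0756
Total = 0.15215.
P(Urn IV | evidence) = 0.0756 / 0.15215 ≈ 0.4969.

0.4969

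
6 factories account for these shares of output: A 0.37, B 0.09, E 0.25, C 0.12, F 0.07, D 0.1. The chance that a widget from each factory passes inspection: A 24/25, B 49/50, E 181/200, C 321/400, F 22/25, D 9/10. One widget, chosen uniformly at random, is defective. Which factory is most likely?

Taking complements, P(defective | each) = A 0.04, B 0.02, E 0.095, C 0.1975, F 0.12, D 0.1.
Prior × likelihood for each hypothesis:
  A: 0.37 × 0.04 = 0.0148
  B: 0.09 × 0.02 = 0.0018
  E: 0.25 × 0.095 = 0.02375
  C: 0.12 × 0.1975 = 0.0237
  F: 0.07 × 0.12 = 0.0084
  D: 0.1 × 0.1 = 0.01
Normalizing constant = 0.08245.
Largest term belongs to E, so E is most probable.

E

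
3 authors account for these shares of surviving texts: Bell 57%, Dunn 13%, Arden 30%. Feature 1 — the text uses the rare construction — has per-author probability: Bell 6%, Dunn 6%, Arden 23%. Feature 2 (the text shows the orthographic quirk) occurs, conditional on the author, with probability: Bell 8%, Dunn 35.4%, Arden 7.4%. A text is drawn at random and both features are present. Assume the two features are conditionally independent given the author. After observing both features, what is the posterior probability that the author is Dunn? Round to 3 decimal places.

Compute prior × likelihood for every hypothesis:
  Bell: 0.57 × 0.06 × 0.08 = 0.002736
  Dunn: 0.13 × 0.06 × 0.354 = 0.0027612
  Arden: 0.3 × 0.23 × 0.074 = 0.005106
Total = 0.0106032.
P(Dunn | evidence) = 0.0027612 / 0.0106032 ≈ 0.260.

0.260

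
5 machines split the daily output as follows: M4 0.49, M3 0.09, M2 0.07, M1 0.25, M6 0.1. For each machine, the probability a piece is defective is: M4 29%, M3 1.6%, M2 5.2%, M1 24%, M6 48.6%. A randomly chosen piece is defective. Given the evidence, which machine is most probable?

M4

Compute prior × likelihood for every hypothesis:
  M4: 0.49 × 0.29 = 0.1421
  M3: 0.09 × 0.016 = 0.00144
  M2: 0.07 × 0.052 = 0.00364
  M1: 0.25 × 0.24 = 0.06
  M6: 0.1 × 0.486 = 0.0486
Total = 0.25578.
Largest term belongs to M4, so M4 is most probable.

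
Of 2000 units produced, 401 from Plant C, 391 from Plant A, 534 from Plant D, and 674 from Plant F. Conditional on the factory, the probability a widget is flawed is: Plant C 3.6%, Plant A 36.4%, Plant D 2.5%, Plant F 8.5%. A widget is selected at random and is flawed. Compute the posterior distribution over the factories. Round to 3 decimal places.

Plant C 0.063, Plant A 0.626, Plant D 0.059, Plant F 0.252

Unnormalized posteriors (prior × likelihood):
  Plant C: 0.2005 × 0.036 = 0.007218
  Plant A: 0.1955 × 0.364 = 0.071162
  Plant D: 0.267 × 0.025 = 0.006675
  Plant F: 0.337 × 0.085 = 0.028645
Normalizing constant = 0.1137.
P(Plant C | flawed) = 0.007218/0.1137 ≈ 0.063
P(Plant A | flawed) = 0.071162/0.1137 ≈ 0.626
P(Plant D | flawed) = 0.006675/0.1137 ≈ 0.059
P(Plant F | flawed) = 0.028645/0.1137 ≈ 0.252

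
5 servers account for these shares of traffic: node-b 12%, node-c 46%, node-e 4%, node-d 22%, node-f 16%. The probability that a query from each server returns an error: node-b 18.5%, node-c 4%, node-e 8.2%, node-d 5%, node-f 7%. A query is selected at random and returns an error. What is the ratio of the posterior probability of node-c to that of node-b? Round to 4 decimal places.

Unnormalized posteriors (prior × likelihood):
  node-b: 0.12 × 0.185 = 0.0222
  node-c: 0.46 × 0.04 = 0.0184
  node-e: 0.04 × 0.082 = 0.00328
  node-d: 0.22 × 0.05 = 0.011
  node-f: 0.16 × 0.07 = 0.0112
Sum = 0.06608.
The ratio is 0.0184 / 0.0222 (the normalizer cancels) = 0.8288.

0.8288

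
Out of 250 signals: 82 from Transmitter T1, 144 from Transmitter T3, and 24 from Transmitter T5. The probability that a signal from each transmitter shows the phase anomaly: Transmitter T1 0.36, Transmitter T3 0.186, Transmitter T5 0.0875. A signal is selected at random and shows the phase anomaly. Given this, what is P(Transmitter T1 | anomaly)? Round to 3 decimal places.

0.505

Prior × likelihood for each hypothesis:
  Transmitter T1: 0.328 × 0.36 = 0.11808
  Transmitter T3: 0.576 × 0.186 = 0.107136
  Transmitter T5: 0.096 × 0.0875 = 0.0084
Sum = 0.233616.
P(Transmitter T1 | evidence) = 0.11808 / 0.233616 ≈ 0.505.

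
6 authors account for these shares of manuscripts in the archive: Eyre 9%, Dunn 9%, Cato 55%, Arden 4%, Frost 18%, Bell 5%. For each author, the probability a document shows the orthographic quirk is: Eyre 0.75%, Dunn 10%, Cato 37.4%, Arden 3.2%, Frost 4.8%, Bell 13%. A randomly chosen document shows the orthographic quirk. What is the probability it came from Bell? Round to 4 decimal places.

Prior × likelihood for each hypothesis:
  Eyre: 0.09 × 0.0075 = 0.000675
  Dunn: 0.09 × 0.1 = 0.009
  Cato: 0.55 × 0.374 = 0.2057
  Arden: 0.04 × 0.032 = 0.00128
  Frost: 0.18 × 0.048 = 0.00864
  Bell: 0.05 × 0.13 = 0.0065
Sum = 0.231795.
P(Bell | evidence) = 0.0065 / 0.231795 ≈ 0.0280.

0.0280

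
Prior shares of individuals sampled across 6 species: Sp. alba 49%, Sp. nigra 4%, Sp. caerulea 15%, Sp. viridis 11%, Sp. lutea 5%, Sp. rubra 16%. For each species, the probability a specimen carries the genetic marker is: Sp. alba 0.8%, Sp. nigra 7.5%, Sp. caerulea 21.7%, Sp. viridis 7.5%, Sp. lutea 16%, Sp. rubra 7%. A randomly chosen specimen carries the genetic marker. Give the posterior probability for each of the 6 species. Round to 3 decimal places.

Unnormalized posteriors (prior × likelihood):
  Sp. alba: 0.49 × 0.008 = 0.00392
  Sp. nigra: 0.04 × 0.075 = 0.003
  Sp. caerulea: 0.15 × 0.217 = 0.03255
  Sp. viridis: 0.11 × 0.075 = 0.00825
  Sp. lutea: 0.05 × 0.16 = 0.008
  Sp. rubra: 0.16 × 0.07 = 0.0112
Normalizing constant = 0.06692.
P(Sp. alba | marker) = 0.00392/0.06692 ≈ 0.059
P(Sp. nigra | marker) = 0.003/0.06692 ≈ 0.045
P(Sp. caerulea | marker) = 0.03255/0.06692 ≈ 0.486
P(Sp. viridis | marker) = 0.00825/0.06692 ≈ 0.123
P(Sp. lutea | marker) = 0.008/0.06692 ≈ 0.120
P(Sp. rubra | marker) = 0.0112/0.06692 ≈ 0.167
(Check: 0.059+0.045+0.486+0.123+0.120+0.167 = 1.000.)

Sp. alba 0.059, Sp. nigra 0.045, Sp. caerulea 0.486, Sp. viridis 0.123, Sp. lutea 0.120, Sp. rubra 0.167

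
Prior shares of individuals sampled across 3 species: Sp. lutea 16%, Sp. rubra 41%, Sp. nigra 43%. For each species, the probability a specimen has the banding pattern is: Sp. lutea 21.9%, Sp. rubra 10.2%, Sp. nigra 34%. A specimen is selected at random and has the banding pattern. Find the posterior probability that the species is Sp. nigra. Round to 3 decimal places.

0.655

By Bayes' rule, posterior ∝ prior × likelihood:
  Sp. lutea: 0.16 × 0.219 = 0.03504
  Sp. rubra: 0.41 × 0.102 = 0.04182
  Sp. nigra: 0.43 × 0.34 = 0.1462
Sum = 0.22306.
P(Sp. nigra | evidence) = 0.1462 / 0.22306 ≈ 0.655.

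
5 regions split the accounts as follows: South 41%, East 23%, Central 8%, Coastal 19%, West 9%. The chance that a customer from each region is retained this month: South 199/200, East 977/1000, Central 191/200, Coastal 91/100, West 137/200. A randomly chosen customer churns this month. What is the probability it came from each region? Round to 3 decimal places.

South 0.036, East 0.094, Central 0.064, Coastal 0.303, West 0.503

Taking complements, P(churn | each) = South 0.005, East 0.023, Central 0.045, Coastal 0.09, West 0.315.
By Bayes' rule, posterior ∝ prior × likelihood:
  South: 0.41 × 0.005 = 0.00205
  East: 0.23 × 0.023 = 0.00529
  Central: 0.08 × 0.045 = 0.0036
  Coastal: 0.19 × 0.09 = 0.0171
  West: 0.09 × 0.315 = 0.02835
Normalizing constant = 0.05639.
P(South | churn) = 0.00205/0.05639 ≈ 0.036
P(East | churn) = 0.00529/0.05639 ≈ 0.094
P(Central | churn) = 0.0036/0.05639 ≈ 0.064
P(Coastal | churn) = 0.0171/0.05639 ≈ 0.303
P(West | churn) = 0.02835/0.05639 ≈ 0.503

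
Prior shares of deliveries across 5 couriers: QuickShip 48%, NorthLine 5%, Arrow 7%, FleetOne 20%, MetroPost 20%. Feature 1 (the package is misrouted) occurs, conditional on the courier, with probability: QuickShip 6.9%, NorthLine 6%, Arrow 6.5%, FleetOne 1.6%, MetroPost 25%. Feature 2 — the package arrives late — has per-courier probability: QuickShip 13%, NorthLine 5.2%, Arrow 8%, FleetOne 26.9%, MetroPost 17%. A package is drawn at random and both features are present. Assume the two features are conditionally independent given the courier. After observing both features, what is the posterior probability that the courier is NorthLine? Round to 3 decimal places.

0.011

Compute prior × likelihood for every hypothesis:
  QuickShip: 0.48 × 0.069 × 0.13 = 0.0043056
  NorthLine: 0.05 × 0.06 × 0.052 = 0.000156
  Arrow: 0.07 × 0.065 × 0.08 = 0.000364
  FleetOne: 0.2 × 0.016 × 0.269 = 0.0008608
  MetroPost: 0.2 × 0.25 × 0.17 = 0.0085
Sum = 0.0141864.
P(NorthLine | evidence) = 0.000156 / 0.0141864 ≈ 0.011.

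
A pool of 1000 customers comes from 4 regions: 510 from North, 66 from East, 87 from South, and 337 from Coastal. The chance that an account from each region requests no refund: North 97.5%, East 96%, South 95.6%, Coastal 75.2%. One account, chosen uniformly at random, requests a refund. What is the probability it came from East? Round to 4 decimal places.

0.0257

Taking complements, P(refund | each) = North 0.025, East 0.04, South 0.044, Coastal 0.248.
Unnormalized posteriors (prior × likelihood):
  North: 0.51 × 0.025 = 0.01275
  East: 0.066 × 0.04 = 0.00264
  South: 0.087 × 0.044 = 0.003828
  Coastal: 0.337 × 0.248 = 0.083576
Sum = 0.102794.
P(East | evidence) = 0.00264 / 0.102794 ≈ 0.0257.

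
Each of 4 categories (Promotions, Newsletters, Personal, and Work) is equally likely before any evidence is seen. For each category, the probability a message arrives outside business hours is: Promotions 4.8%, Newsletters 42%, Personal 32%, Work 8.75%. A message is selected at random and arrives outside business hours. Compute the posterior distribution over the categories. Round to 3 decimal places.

Promotions 0.055, Newsletters 0.480, Personal 0.366, Work 0.100

With a uniform prior (1/4 each), posterior ∝ likelihood:
  Promotions: 0.048
  Newsletters: 0.42
  Personal: 0.32
  Work: 0.0875
Total = 0.8755.
P(Promotions | off-hours) = 0.048/0.8755 ≈ 0.055
P(Newsletters | off-hours) = 0.42/0.8755 ≈ 0.480
P(Personal | off-hours) = 0.32/0.8755 ≈ 0.366
P(Work | off-hours) = 0.0875/0.8755 ≈ 0.100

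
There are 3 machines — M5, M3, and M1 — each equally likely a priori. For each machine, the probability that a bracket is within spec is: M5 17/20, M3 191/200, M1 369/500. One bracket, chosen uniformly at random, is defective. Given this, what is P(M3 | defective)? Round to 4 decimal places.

Taking complements, P(defective | each) = M5 0.15, M3 0.045, M1 0.262.
Since the prior is uniform, the posterior is proportional to the likelihood:
  M5: 0.15
  M3: 0.045
  M1: 0.262
Sum = 0.457.
P(M3 | evidence) = 0.045 / 0.457 ≈ 0.0985.

0.0985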